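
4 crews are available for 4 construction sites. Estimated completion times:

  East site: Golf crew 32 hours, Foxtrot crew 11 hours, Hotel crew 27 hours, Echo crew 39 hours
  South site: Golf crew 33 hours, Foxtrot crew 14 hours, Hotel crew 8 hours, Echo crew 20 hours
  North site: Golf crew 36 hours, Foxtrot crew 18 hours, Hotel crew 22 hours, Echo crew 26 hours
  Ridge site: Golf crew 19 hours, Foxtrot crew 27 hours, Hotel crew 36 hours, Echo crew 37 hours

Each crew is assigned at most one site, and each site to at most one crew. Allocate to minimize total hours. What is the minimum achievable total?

Optimal: Golf crew→Ridge site (19 hours), Foxtrot crew→East site (11 hours), Hotel crew→South site (8 hours), Echo crew→North site (26 hours) — total 19+11+8+26 = 64 hours.

Min total: 64 hours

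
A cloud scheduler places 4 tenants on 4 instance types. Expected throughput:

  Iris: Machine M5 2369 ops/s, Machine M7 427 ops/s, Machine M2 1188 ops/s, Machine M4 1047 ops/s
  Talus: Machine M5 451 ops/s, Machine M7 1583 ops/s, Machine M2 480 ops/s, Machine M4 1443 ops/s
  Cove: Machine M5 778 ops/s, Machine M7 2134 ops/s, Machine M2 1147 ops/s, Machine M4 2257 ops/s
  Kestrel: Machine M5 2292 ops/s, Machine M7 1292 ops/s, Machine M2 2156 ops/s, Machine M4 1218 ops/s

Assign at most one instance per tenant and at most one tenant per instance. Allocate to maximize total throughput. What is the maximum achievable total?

Maximum total: 8365 ops/s

This is the linear assignment problem.
Optimal: Iris→Machine M5 (2369 ops/s), Talus→Machine M7 (1583 ops/s), Cove→Machine M4 (2257 ops/s), Kestrel→Machine M2 (2156 ops/s) — total 2369+1583+2257+2156 = 8365 ops/s.
Column-greedy (each instance in turn goes to its best remaining tenant) gives 8102 ops/s, worse by 263.
Swapping Kestrel↔Talus (Kestrel→Machine M7 1292 ops/s, Talus→Machine M2 480 ops/s) loses 1967.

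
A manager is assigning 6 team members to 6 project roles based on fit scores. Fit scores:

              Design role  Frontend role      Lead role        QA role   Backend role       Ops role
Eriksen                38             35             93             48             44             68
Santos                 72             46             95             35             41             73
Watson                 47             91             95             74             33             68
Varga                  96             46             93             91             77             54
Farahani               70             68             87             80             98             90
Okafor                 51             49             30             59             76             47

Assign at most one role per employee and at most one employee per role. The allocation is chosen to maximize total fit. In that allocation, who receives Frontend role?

This is a one-to-one assignment (maximum-weight bipartite matching).
Optimal: Eriksen→Lead role (93 pts), Santos→Design role (72 pts), Watson→Frontend role (91 pts), Varga→QA role (91 pts), Farahani→Ops role (90 pts), Okafor→Backend role (76 pts) — total 93+72+91+91+90+76 = 513 pts.
Max-entry greedy (repeatedly take the single best remaining cell) gives 507 pts, worse by 6.
Watson's own top role is Lead role (95 pts), but forcing Watson→Lead role and reassigning the rest optimally gives only 473 pts — worse by 40.

Watson receives Frontend role.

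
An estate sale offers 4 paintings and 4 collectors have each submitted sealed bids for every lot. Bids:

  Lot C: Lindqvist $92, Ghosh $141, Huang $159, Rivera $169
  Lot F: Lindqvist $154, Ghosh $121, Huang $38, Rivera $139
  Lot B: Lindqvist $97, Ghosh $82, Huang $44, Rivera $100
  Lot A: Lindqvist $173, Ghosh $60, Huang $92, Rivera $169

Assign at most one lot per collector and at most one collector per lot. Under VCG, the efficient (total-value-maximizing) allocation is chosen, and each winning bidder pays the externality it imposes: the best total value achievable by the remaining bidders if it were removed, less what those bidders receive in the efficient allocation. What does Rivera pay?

Efficient allocation: Lindqvist→Lot F ($154), Ghosh→Lot B ($82), Huang→Lot C ($159), Rivera→Lot A ($169); total welfare W = $564.
Rivera receives Lot A at value $169, so the others get W − 169 = $395.
Without Rivera: best allocation of the remaining 3 bidders over all 4 lots is Lindqvist→Lot A ($173), Ghosh→Lot F ($121), Huang→Lot C ($159), total $453.
VCG payment = (others' best without Rivera) − (others' welfare with Rivera) = 453 − 395 = $58.

Rivera pays $58.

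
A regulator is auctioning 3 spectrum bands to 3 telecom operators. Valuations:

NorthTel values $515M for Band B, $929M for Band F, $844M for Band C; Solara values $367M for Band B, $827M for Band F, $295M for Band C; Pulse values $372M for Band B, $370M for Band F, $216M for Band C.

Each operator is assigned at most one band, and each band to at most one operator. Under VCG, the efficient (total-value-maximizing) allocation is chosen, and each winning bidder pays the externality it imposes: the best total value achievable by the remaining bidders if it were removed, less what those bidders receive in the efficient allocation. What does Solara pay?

Solara pays $85M.

Efficient allocation: NorthTel→Band C ($844M), Solara→Band F ($827M), Pulse→Band B ($372M); total welfare W = $2043M.
Solara receives Band F at value $827M, so the others get W − 827 = $1216M.
Without Solara: best allocation of the remaining 2 bidders over all 3 bands is NorthTel→Band F ($929M), Pulse→Band B ($372M), total $1301M.
VCG payment = (others' best without Solara) − (others' welfare with Solara) = 1301 − 1216 = $85M.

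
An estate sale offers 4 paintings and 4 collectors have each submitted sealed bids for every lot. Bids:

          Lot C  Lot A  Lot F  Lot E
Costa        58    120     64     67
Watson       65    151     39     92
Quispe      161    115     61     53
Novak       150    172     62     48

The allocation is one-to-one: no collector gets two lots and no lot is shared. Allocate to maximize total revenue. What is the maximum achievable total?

Optimal: Costa→Lot F ($64), Watson→Lot E ($92), Quispe→Lot C ($161), Novak→Lot A ($172) — total 64+92+161+172 = $489.
Row-greedy (each collector in turn takes its best remaining lot) gives $435, worse by 54.
Next-best assignment: Costa→Lot E, Watson→Lot A, Quispe→Lot C, Novak→Lot F = $441.
Every other assignment is strictly worse.

Maximum total: $489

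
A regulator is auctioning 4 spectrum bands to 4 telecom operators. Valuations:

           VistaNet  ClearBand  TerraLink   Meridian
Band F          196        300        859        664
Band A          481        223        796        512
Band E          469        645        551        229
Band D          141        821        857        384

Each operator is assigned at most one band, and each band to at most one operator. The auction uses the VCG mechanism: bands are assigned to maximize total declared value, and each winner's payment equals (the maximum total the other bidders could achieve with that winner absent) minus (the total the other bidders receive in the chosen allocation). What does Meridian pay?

Meridian pays $75M.

Efficient allocation: VistaNet→Band E ($469M), ClearBand→Band D ($821M), TerraLink→Band A ($796M), Meridian→Band F ($664M); total welfare W = $2750M.
Meridian receives Band F at value $664M, so the others get W − 664 = $2086M.
Without Meridian: best allocation of the remaining 3 bidders over all 4 bands is VistaNet→Band A ($481M), ClearBand→Band D ($821M), TerraLink→Band F ($859M), total $2161M.
VCG payment = (others' best without Meridian) − (others' welfare with Meridian) = 2161 − 2086 = $75M.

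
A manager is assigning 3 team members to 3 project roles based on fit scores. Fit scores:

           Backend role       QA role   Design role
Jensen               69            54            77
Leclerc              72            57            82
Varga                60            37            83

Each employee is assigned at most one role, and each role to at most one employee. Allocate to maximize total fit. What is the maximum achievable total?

Maximum total: 209 pts

Treat this as an assignment problem: match each employee to one role.
Optimal: Jensen→Backend role (69 pts), Leclerc→QA role (57 pts), Varga→Design role (83 pts) — total 69+57+83 = 209 pts.
Row-greedy (each employee in turn takes its best remaining role) gives 186 pts, worse by 23.
No other one-to-one assignment exceeds 209 pts.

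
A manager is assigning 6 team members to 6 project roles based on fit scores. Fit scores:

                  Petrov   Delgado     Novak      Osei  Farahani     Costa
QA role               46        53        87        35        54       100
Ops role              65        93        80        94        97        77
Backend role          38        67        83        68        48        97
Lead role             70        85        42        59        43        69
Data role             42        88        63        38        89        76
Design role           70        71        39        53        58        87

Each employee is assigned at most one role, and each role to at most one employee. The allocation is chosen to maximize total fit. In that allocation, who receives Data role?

Farahani receives Data role.

Optimal: Petrov→Design role (70 pts), Delgado→Lead role (85 pts), Novak→QA role (87 pts), Osei→Ops role (94 pts), Farahani→Data role (89 pts), Costa→Backend role (97 pts) — total 70+85+87+94+89+97 = 522 pts.
Max-entry greedy (repeatedly take the single best remaining cell) gives 491 pts, worse by 31.
Every other assignment is strictly worse.
Farahani's own top role is Ops role (97 pts), but forcing Farahani→Ops role and reassigning the rest optimally gives only 498 pts — worse by 24.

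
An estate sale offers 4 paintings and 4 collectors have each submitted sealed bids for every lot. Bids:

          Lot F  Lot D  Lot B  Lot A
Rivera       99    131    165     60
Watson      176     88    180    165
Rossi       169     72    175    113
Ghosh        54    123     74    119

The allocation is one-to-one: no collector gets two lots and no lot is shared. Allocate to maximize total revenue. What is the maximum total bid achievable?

Maximum total: $622

Optimal: Rivera→Lot B ($165), Watson→Lot A ($165), Rossi→Lot F ($169), Ghosh→Lot D ($123) — total 165+165+169+123 = $622.
Row-greedy (each collector in turn takes its best remaining lot) gives $577, worse by 45.
Next-best assignment: Rivera→Lot D, Watson→Lot F, Rossi→Lot B, Ghosh→Lot A = $601.
No other one-to-one assignment exceeds $622.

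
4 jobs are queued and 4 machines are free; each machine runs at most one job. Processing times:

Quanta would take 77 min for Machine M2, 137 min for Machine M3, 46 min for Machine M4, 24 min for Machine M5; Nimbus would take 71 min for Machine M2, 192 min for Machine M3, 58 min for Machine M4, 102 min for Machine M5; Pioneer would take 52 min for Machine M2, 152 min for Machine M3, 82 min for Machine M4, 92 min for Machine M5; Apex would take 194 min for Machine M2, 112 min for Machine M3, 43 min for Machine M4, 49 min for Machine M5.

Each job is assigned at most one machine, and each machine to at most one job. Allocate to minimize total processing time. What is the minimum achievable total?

Min total: 246 min

This is the linear assignment problem.
Optimal: Quanta→Machine M5 (24 min), Nimbus→Machine M4 (58 min), Pioneer→Machine M2 (52 min), Apex→Machine M3 (112 min) — total 24+58+52+112 = 246 min.
Min-entry greedy (repeatedly take the single cheapest remaining cell) gives 311 min, worse by 65.
Next-best assignment: Quanta→Machine M5, Nimbus→Machine M2, Pioneer→Machine M4, Apex→Machine M3 = 289 min.
No other one-to-one assignment undercuts 246 min.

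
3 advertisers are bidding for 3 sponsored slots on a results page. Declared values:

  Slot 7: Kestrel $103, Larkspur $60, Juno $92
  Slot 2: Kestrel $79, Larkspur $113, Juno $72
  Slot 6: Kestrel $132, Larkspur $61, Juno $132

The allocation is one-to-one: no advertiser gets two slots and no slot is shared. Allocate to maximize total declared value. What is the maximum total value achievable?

Max total: $348

Optimal: Kestrel→Slot 7 ($103), Larkspur→Slot 2 ($113), Juno→Slot 6 ($132) — total 103+113+132 = $348.
Row-greedy (each advertiser in turn takes its best remaining slot) gives $337, worse by 11.
Next-best assignment: Kestrel→Slot 6, Larkspur→Slot 2, Juno→Slot 7 = $337.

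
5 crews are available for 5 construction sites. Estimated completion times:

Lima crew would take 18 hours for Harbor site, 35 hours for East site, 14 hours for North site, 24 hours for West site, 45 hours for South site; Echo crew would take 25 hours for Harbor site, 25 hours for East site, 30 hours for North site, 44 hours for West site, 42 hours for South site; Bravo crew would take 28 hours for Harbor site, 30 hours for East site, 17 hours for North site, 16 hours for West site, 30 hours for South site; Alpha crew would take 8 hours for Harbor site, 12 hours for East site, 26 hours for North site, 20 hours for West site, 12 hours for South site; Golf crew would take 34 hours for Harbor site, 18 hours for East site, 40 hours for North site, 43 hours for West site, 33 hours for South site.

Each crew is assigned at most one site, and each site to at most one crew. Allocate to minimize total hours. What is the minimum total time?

Optimal: Lima crew→North site (14 hours), Echo crew→Harbor site (25 hours), Bravo crew→West site (16 hours), Alpha crew→South site (12 hours), Golf crew→East site (18 hours) — total 14+25+16+12+18 = 85 hours.
Column-greedy (each site in turn goes to its cheapest remaining crew) gives 98 hours, worse by 13.
No other one-to-one assignment undercuts 85 hours.

Minimum total: 85 hours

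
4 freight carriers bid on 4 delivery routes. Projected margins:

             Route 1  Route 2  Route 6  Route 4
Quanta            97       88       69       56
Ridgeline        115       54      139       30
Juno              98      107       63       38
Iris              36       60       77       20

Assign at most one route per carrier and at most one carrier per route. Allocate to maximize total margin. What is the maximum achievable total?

Optimal: Quanta→Route 1 ($97k), Ridgeline→Route 6 ($139k), Juno→Route 2 ($107k), Iris→Route 4 ($20k) — total 97+139+107+20 = $363k.
Column-greedy (each route in turn goes to its best remaining carrier) gives $355k, worse by 8.
Swapping Iris↔Juno (Iris→Route 2 $60k, Juno→Route 4 $38k) loses 29.
No other one-to-one assignment exceeds $363k.

Max total: $363k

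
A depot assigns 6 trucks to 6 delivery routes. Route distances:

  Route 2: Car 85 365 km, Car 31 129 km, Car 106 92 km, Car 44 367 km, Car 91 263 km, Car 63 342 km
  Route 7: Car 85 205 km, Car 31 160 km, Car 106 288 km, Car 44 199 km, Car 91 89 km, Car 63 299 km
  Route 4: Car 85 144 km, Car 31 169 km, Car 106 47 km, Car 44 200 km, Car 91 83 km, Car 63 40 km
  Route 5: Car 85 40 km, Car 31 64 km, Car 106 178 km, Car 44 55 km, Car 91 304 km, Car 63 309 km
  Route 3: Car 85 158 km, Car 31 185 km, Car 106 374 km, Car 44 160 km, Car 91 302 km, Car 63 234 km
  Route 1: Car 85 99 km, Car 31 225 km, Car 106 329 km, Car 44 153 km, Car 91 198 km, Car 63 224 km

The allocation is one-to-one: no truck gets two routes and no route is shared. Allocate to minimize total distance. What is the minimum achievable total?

Optimal: Car 85→Route 1 (99 km), Car 31→Route 5 (64 km), Car 106→Route 2 (92 km), Car 44→Route 3 (160 km), Car 91→Route 7 (89 km), Car 63→Route 4 (40 km) — total 99+64+92+160+89+40 = 544 km.
Column-greedy (each route in turn goes to its cheapest remaining truck) gives 646 km, worse by 102.
Next-best assignment: Car 85→Route 1, Car 31→Route 3, Car 106→Route 2, Car 44→Route 5, Car 91→Route 7, Car 63→Route 4 = 560 km.
Every other assignment is strictly worse.

Min total: 544 km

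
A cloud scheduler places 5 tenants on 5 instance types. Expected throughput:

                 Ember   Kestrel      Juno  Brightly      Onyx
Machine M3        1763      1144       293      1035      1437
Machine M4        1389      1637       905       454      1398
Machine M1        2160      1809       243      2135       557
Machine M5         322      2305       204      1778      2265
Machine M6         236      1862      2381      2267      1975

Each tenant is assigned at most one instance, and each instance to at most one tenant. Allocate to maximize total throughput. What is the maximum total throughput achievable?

Treat this as an assignment problem: match each tenant to one instance.
Optimal: Ember→Machine M3 (1763 ops/s), Kestrel→Machine M4 (1637 ops/s), Juno→Machine M6 (2381 ops/s), Brightly→Machine M1 (2135 ops/s), Onyx→Machine M5 (2265 ops/s) — total 1763+1637+2381+2135+2265 = 10181 ops/s.
Row-greedy (each tenant in turn takes its best remaining instance) gives 9279 ops/s, worse by 902.
Swapping Ember↔Kestrel (Ember→Machine M4 1389 ops/s, Kestrel→Machine M3 1144 ops/s) loses 867.

Maximum total: 10181 ops/s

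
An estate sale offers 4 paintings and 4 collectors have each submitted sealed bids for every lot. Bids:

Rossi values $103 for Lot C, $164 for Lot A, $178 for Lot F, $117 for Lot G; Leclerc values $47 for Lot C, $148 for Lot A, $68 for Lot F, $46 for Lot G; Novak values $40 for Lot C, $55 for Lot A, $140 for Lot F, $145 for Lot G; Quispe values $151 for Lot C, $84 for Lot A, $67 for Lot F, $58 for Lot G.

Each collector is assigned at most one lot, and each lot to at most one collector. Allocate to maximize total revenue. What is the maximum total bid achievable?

Treat this as an assignment problem: match each collector to one lot.
Optimal: Rossi→Lot F ($178), Leclerc→Lot A ($148), Novak→Lot G ($145), Quispe→Lot C ($151) — total 178+148+145+151 = $622.
Column-greedy (each lot in turn goes to its best remaining collector) gives $501, worse by 121.
Swapping Quispe↔Leclerc (Quispe→Lot A $84, Leclerc→Lot C $47) loses 168.

Max total: $622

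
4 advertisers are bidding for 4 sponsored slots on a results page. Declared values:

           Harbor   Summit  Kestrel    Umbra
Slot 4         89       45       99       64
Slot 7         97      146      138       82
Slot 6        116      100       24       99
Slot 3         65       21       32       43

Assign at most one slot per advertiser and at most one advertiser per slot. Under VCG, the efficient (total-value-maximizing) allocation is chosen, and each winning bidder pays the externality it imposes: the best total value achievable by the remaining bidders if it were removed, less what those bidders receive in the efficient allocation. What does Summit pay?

Summit pays $63.

Efficient allocation: Harbor→Slot 3 ($65), Summit→Slot 7 ($146), Kestrel→Slot 4 ($99), Umbra→Slot 6 ($99); total welfare W = $409.
Summit receives Slot 7 at value $146, so the others get W − 146 = $263.
Without Summit: best allocation of the remaining 3 bidders over all 4 slots is Harbor→Slot 4 ($89), Kestrel→Slot 7 ($138), Umbra→Slot 6 ($99), total $326.
VCG payment = (others' best without Summit) − (others' welfare with Summit) = 326 − 263 = $63.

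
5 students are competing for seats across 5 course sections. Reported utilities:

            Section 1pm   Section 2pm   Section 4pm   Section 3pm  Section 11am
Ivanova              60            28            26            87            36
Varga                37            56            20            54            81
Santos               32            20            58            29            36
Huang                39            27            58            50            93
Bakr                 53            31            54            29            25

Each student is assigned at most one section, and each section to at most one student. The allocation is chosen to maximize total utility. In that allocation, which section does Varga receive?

Varga receives Section 2pm.

Optimal: Ivanova→Section 3pm (87 points), Varga→Section 2pm (56 points), Santos→Section 4pm (58 points), Huang→Section 11am (93 points), Bakr→Section 1pm (53 points) — total 87+56+58+93+53 = 347 points.
Column-greedy (each section in turn goes to its best remaining student) gives 249 points, worse by 98.
Swapping Ivanova↔Varga (Ivanova→Section 2pm 28 points, Varga→Section 3pm 54 points) loses 61.
Varga's own top section is Section 11am (81 points), but forcing Varga→Section 11am and reassigning the rest optimally gives only 306 points — worse by 41.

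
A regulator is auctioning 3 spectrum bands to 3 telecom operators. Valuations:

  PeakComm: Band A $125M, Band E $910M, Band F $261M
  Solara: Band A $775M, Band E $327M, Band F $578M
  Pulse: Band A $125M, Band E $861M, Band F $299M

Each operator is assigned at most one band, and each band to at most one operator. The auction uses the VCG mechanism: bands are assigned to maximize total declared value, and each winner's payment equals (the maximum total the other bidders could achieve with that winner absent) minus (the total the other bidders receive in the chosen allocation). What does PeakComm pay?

PeakComm pays $562M.

Efficient allocation: PeakComm→Band E ($910M), Solara→Band A ($775M), Pulse→Band F ($299M); total welfare W = $1984M.
PeakComm receives Band E at value $910M, so the others get W − 910 = $1074M.
Without PeakComm: best allocation of the remaining 2 bidders over all 3 bands is Solara→Band A ($775M), Pulse→Band E ($861M), total $1636M.
VCG payment = (others' best without PeakComm) − (others' welfare with PeakComm) = 1636 − 1074 = $562M.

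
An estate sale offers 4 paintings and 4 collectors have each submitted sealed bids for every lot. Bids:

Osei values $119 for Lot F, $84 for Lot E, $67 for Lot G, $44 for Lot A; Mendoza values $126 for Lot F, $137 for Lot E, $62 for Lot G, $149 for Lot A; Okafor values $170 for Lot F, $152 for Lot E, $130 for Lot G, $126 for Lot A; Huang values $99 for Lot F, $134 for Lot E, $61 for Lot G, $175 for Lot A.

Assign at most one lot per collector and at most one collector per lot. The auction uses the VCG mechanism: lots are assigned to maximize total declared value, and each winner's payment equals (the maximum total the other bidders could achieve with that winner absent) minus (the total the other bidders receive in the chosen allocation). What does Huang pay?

Efficient allocation: Osei→Lot F ($119), Mendoza→Lot E ($137), Okafor→Lot G ($130), Huang→Lot A ($175); total welfare W = $561.
Huang receives Lot A at value $175, so the others get W − 175 = $386.
Without Huang: best allocation of the remaining 3 bidders over all 4 lots is Osei→Lot F ($119), Mendoza→Lot A ($149), Okafor→Lot E ($152), total $420.
VCG payment = (others' best without Huang) − (others' welfare with Huang) = 420 − 386 = $34.

Huang pays $34.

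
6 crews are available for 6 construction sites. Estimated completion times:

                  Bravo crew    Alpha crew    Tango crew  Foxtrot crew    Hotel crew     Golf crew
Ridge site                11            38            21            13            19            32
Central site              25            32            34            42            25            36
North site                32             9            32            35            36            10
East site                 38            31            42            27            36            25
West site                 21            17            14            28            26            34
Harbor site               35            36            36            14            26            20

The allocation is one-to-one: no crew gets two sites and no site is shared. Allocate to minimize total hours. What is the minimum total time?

This is the linear assignment problem.
Optimal: Bravo crew→Ridge site (11 hours), Alpha crew→North site (9 hours), Tango crew→West site (14 hours), Foxtrot crew→Harbor site (14 hours), Hotel crew→Central site (25 hours), Golf crew→East site (25 hours) — total 11+9+14+14+25+25 = 98 hours.
Next-best assignment: Bravo crew→Ridge site, Alpha crew→East site, Tango crew→West site, Foxtrot crew→Harbor site, Hotel crew→Central site, Golf crew→North site = 105 hours.

Minimum total: 98 hours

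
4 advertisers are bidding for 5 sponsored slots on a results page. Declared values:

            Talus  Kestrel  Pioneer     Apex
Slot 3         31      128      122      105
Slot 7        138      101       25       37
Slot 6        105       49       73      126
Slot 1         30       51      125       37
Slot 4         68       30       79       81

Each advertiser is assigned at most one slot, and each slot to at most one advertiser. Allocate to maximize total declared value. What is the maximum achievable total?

Maximum total: $517

Treat this as an assignment problem: match each advertiser to one slot.
Optimal: Talus→Slot 7 ($138), Kestrel→Slot 3 ($128), Pioneer→Slot 1 ($125), Apex→Slot 6 ($126) — total 138+128+125+126 = $517.
Next-best assignment: Talus→Slot 7, Kestrel→Slot 3, Pioneer→Slot 1, Apex→Slot 4 = $472.
Swapping Talus↔Apex (Talus→Slot 6 $105, Apex→Slot 7 $37) loses 122.
Every other assignment is strictly worse.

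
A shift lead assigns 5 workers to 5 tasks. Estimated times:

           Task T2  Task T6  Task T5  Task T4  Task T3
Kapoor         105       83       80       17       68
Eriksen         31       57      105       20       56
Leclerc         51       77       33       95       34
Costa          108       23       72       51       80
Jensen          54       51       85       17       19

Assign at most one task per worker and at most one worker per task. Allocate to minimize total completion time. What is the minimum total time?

Optimal: Kapoor→Task T4 (17 min), Eriksen→Task T2 (31 min), Leclerc→Task T5 (33 min), Costa→Task T6 (23 min), Jensen→Task T3 (19 min) — total 17+31+33+23+19 = 123 min.
Checked against all permutations: 123 min is optimal.

Minimum total: 123 min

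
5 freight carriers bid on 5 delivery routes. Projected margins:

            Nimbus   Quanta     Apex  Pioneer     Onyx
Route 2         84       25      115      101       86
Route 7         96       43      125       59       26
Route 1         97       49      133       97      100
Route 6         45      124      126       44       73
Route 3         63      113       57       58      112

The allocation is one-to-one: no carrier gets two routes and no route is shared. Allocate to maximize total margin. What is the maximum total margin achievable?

Max total: $566k

This is the linear assignment problem.
Optimal: Nimbus→Route 7 ($96k), Quanta→Route 6 ($124k), Apex→Route 1 ($133k), Pioneer→Route 2 ($101k), Onyx→Route 3 ($112k) — total 96+124+133+101+112 = $566k.
Swapping Onyx↔Apex (Onyx→Route 1 $100k, Apex→Route 3 $57k) loses 88.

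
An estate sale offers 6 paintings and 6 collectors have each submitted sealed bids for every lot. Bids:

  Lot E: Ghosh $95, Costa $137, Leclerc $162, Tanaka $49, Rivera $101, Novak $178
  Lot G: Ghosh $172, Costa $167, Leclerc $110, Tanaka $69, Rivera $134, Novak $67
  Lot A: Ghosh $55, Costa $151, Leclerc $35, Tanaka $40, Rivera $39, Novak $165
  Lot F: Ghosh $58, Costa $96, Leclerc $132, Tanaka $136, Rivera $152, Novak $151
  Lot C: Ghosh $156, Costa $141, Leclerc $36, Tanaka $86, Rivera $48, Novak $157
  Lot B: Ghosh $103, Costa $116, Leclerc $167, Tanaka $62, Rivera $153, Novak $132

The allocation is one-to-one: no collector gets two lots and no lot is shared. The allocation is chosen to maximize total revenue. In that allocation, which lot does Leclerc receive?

Leclerc receives Lot E.

This is a one-to-one assignment (maximum-weight bipartite matching).
Optimal: Ghosh→Lot C ($156), Costa→Lot G ($167), Leclerc→Lot E ($162), Tanaka→Lot F ($136), Rivera→Lot B ($153), Novak→Lot A ($165) — total 156+167+162+136+153+165 = $939.
Max-entry greedy (repeatedly take the single best remaining cell) gives $906, worse by 33.
Leclerc's own top lot is Lot B ($167), but forcing Leclerc→Lot B and reassigning the rest optimally gives only $922 — worse by 17.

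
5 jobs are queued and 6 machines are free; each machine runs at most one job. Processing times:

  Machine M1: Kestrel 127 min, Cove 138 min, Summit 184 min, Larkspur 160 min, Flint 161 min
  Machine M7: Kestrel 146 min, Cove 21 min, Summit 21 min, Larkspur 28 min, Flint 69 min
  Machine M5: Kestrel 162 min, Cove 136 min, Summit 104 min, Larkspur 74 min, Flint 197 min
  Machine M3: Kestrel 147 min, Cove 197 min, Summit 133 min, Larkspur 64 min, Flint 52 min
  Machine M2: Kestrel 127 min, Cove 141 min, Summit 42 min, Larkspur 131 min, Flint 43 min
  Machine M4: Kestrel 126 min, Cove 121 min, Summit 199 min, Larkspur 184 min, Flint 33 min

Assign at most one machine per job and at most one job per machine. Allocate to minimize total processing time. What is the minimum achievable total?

Minimum total: 287 min

This is a one-to-one assignment (minimum-cost bipartite matching).
Optimal: Kestrel→Machine M1 (127 min), Cove→Machine M7 (21 min), Summit→Machine M2 (42 min), Larkspur→Machine M3 (64 min), Flint→Machine M4 (33 min) — total 127+21+42+64+33 = 287 min.
Column-greedy (each machine in turn goes to its cheapest remaining job) gives 316 min, worse by 29.
Next-best assignment: Kestrel→Machine M1, Cove→Machine M7, Summit→Machine M2, Larkspur→Machine M5, Flint→Machine M4 = 297 min.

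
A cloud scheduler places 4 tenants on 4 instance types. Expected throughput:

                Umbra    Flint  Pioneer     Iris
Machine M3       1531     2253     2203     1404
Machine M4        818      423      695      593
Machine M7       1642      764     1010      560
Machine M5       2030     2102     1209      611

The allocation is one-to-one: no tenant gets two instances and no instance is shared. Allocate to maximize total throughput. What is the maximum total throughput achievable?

Optimal: Umbra→Machine M7 (1642 ops/s), Flint→Machine M5 (2102 ops/s), Pioneer→Machine M3 (2203 ops/s), Iris→Machine M4 (593 ops/s) — total 1642+2102+2203+593 = 6540 ops/s.
Max-entry greedy (repeatedly take the single best remaining cell) gives 5886 ops/s, worse by 654.
Next-best assignment: Umbra→Machine M5, Flint→Machine M3, Pioneer→Machine M7, Iris→Machine M4 = 5886 ops/s.
Checked against all permutations: 6540 ops/s is optimal.

Max total: 6540 ops/s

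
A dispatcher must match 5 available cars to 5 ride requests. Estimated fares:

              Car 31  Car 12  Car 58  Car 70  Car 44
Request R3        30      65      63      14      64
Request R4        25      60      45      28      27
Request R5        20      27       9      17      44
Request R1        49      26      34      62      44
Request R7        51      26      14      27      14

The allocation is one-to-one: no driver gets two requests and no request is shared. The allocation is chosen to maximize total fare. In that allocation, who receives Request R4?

This is the linear assignment problem.
Optimal: Car 31→Request R7 ($51), Car 12→Request R4 ($60), Car 58→Request R3 ($63), Car 70→Request R1 ($62), Car 44→Request R5 ($44) — total 51+60+63+62+44 = $280.
Max-entry greedy (repeatedly take the single best remaining cell) gives $267, worse by 13.
Car 12's own top request is Request R3 ($65), but forcing Car 12→Request R3 and reassigning the rest optimally gives only $267 — worse by 13.

Car 12 receives Request R4.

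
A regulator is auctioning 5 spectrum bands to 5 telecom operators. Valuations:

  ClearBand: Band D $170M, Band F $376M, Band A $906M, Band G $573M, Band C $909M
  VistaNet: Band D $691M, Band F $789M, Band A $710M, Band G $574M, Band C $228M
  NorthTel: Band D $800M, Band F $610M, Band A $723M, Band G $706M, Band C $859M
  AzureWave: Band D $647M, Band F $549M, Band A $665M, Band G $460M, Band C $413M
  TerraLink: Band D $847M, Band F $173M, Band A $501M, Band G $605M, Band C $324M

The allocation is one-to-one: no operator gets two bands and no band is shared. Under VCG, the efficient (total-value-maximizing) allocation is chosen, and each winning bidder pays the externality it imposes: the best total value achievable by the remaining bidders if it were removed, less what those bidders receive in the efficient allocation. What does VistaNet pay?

VistaNet pays $34M.

Efficient allocation: ClearBand→Band C ($909M), VistaNet→Band F ($789M), NorthTel→Band G ($706M), AzureWave→Band A ($665M), TerraLink→Band D ($847M); total welfare W = $3916M.
VistaNet receives Band F at value $789M, so the others get W − 789 = $3127M.
Without VistaNet: best allocation of the remaining 4 bidders over all 5 bands is ClearBand→Band A ($906M), NorthTel→Band C ($859M), AzureWave→Band F ($549M), TerraLink→Band D ($847M), total $3161M.
VCG payment = (others' best without VistaNet) − (others' welfare with VistaNet) = 3161 − 3127 = $34M.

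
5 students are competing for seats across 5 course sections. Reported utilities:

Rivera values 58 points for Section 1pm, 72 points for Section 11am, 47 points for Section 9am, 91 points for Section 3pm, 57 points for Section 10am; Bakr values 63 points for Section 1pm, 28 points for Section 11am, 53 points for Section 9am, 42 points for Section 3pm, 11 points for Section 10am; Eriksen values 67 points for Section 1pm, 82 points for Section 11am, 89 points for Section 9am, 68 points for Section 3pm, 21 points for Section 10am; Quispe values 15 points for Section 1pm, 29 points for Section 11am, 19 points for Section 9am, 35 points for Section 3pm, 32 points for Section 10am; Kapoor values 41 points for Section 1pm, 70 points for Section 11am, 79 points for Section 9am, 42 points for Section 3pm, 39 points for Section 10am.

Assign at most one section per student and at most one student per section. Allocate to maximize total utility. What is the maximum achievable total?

Optimal: Rivera→Section 3pm (91 points), Bakr→Section 1pm (63 points), Eriksen→Section 11am (82 points), Quispe→Section 10am (32 points), Kapoor→Section 9am (79 points) — total 91+63+82+32+79 = 347 points.
Next-best assignment: Rivera→Section 3pm, Bakr→Section 1pm, Eriksen→Section 9am, Quispe→Section 10am, Kapoor→Section 11am = 345 points.

Max total: 347 points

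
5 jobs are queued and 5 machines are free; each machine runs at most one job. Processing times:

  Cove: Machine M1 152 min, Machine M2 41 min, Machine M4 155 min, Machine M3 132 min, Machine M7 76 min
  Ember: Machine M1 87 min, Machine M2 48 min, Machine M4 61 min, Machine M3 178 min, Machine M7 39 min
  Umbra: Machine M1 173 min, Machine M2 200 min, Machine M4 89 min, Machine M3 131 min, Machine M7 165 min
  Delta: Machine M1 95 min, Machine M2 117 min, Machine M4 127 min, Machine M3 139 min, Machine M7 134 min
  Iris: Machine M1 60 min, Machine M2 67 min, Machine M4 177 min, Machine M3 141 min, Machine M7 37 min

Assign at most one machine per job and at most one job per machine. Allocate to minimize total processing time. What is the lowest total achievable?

Min total: 365 min

Optimal: Cove→Machine M2 (41 min), Ember→Machine M4 (61 min), Umbra→Machine M3 (131 min), Delta→Machine M1 (95 min), Iris→Machine M7 (37 min) — total 41+61+131+95+37 = 365 min.
Next-best assignment: Cove→Machine M2, Ember→Machine M7, Umbra→Machine M4, Delta→Machine M3, Iris→Machine M1 = 368 min.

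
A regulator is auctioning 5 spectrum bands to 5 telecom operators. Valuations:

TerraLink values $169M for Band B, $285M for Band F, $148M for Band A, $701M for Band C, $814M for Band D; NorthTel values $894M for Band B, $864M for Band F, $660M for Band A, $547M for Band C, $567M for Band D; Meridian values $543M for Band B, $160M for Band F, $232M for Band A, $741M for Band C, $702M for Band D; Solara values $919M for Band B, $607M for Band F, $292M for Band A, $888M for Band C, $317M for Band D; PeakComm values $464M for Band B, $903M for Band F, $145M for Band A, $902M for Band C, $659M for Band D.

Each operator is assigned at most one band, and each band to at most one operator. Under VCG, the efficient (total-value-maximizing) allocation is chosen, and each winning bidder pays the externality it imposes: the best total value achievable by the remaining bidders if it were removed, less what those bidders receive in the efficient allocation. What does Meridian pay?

Meridian pays $203M.

Efficient allocation: TerraLink→Band D ($814M), NorthTel→Band A ($660M), Meridian→Band C ($741M), Solara→Band B ($919M), PeakComm→Band F ($903M); total welfare W = $4037M.
Meridian receives Band C at value $741M, so the others get W − 741 = $3296M.
Without Meridian: best allocation of the remaining 4 bidders over all 5 bands is TerraLink→Band D ($814M), NorthTel→Band B ($894M), Solara→Band C ($888M), PeakComm→Band F ($903M), total $3499M.
VCG payment = (others' best without Meridian) − (others' welfare with Meridian) = 3499 − 3296 = $203M.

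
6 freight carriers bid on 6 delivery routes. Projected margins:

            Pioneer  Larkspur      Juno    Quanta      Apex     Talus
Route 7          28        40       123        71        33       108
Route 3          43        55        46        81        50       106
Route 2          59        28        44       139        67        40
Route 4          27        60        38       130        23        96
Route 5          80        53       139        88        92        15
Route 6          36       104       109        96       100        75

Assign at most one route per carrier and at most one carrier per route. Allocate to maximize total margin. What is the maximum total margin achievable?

Optimal: Pioneer→Route 2 ($59k), Larkspur→Route 6 ($104k), Juno→Route 7 ($123k), Quanta→Route 4 ($130k), Apex→Route 5 ($92k), Talus→Route 3 ($106k) — total 59+104+123+130+92+106 = $614k.
Column-greedy (each route in turn goes to its best remaining carrier) gives $556k, worse by 58.
No other one-to-one assignment exceeds $614k.

Max total: $614k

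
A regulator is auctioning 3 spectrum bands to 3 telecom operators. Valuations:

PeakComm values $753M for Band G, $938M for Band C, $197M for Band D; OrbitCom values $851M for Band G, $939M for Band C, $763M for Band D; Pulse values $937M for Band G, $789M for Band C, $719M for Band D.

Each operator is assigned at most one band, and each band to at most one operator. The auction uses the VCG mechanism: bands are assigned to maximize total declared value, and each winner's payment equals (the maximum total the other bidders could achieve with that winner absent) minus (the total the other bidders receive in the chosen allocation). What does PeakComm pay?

PeakComm pays $176M.

Efficient allocation: PeakComm→Band C ($938M), OrbitCom→Band D ($763M), Pulse→Band G ($937M); total welfare W = $2638M.
PeakComm receives Band C at value $938M, so the others get W − 938 = $1700M.
Without PeakComm: best allocation of the remaining 2 bidders over all 3 bands is OrbitCom→Band C ($939M), Pulse→Band G ($937M), total $1876M.
VCG payment = (others' best without PeakComm) − (others' welfare with PeakComm) = 1876 − 1700 = $176M.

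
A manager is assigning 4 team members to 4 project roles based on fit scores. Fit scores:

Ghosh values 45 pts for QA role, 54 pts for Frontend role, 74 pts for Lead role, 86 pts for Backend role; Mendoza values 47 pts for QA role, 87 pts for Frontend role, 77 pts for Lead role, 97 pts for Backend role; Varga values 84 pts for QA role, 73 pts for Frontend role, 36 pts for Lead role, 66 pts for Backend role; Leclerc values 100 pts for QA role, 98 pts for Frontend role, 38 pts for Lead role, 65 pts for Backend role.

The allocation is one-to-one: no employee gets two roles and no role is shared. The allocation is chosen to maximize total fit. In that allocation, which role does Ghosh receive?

Optimal: Ghosh→Lead role (74 pts), Mendoza→Backend role (97 pts), Varga→QA role (84 pts), Leclerc→Frontend role (98 pts) — total 74+97+84+98 = 353 pts.
Column-greedy (each role in turn goes to its best remaining employee) gives 327 pts, worse by 26.
Next-best assignment: Ghosh→Backend role, Mendoza→Lead role, Varga→QA role, Leclerc→Frontend role = 345 pts.
Ghosh's own top role is Backend role (86 pts), but forcing Ghosh→Backend role and reassigning the rest optimally gives only 345 pts — worse by 8.

Ghosh receives Lead role.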